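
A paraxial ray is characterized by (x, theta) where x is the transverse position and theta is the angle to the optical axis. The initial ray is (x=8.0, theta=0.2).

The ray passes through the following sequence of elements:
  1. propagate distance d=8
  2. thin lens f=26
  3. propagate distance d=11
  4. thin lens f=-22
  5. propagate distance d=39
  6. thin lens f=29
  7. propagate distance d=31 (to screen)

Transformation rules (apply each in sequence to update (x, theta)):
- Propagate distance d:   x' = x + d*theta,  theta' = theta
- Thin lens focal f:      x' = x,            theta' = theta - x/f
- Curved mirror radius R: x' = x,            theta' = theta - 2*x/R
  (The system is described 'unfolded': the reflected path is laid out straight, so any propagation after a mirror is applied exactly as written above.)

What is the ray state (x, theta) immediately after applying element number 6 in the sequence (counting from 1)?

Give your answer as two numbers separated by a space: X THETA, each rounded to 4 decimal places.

Initial: x=8.0000 theta=0.2000
After 1 (propagate distance d=8): x=9.6000 theta=0.2000
After 2 (thin lens f=26): x=9.6000 theta=-11/65 (≈-0.1692)
After 3 (propagate distance d=11): x=503/65 (≈7.7385) theta=-11/65 (≈-0.1692)
After 4 (thin lens f=-22): x=503/65 (≈7.7385) theta=261/1430 (≈0.1825)
After 5 (propagate distance d=39): x=4249/286 (≈14.8566) theta=261/1430 (≈0.1825)
After 6 (thin lens f=29): x=4249/286 (≈14.8566) theta=-526/1595 (≈-0.3298)
Rounded to 4 decimal places: x = 14.8566, theta = -0.3298

Answer: 14.8566 -0.3298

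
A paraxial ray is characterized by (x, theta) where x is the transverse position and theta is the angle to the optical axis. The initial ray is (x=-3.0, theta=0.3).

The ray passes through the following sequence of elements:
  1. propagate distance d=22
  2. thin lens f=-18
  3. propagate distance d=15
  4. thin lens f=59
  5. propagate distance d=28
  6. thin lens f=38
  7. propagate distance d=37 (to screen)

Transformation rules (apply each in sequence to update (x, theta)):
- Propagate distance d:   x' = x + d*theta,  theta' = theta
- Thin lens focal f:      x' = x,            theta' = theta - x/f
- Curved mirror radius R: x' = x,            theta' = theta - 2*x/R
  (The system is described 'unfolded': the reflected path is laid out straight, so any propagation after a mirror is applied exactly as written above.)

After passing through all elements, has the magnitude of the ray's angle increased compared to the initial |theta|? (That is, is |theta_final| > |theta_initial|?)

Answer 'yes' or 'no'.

Answer: no

Derivation:
Initial: x=-3.0000 theta=0.3000
After 1 (propagate distance d=22): x=3.6000 theta=0.3000
After 2 (thin lens f=-18): x=3.6000 theta=0.5000
After 3 (propagate distance d=15): x=11.1000 theta=0.5000
After 4 (thin lens f=59): x=11.1000 theta=92/295 (≈0.3119)
After 5 (propagate distance d=28): x=11701/590 (≈19.8322) theta=92/295 (≈0.3119)
After 6 (thin lens f=38): x=11701/590 (≈19.8322) theta=-4709/22420 (≈-0.2100)
After 7 (propagate distance d=37 (to screen)): x=54081/4484 (≈12.0609) theta=-4709/22420 (≈-0.2100)
|theta_initial|=0.3000 |theta_final|=4709/22420 (≈0.2100) -> not increased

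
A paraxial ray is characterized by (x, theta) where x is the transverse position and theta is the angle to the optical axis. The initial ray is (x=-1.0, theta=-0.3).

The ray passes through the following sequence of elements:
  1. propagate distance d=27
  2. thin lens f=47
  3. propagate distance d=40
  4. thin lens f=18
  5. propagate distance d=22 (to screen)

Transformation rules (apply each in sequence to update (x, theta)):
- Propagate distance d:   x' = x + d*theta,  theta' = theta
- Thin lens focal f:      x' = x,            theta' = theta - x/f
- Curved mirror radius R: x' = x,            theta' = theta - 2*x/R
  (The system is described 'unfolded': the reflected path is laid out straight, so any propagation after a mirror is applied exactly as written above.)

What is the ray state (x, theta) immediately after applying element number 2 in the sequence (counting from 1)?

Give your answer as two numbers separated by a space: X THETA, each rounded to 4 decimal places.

Answer: -9.1000 -0.1064

Derivation:
Initial: x=-1.0000 theta=-0.3000
After 1 (propagate distance d=27): x=-9.1000 theta=-0.3000
After 2 (thin lens f=47): x=-9.1000 theta=-5/47 (≈-0.1064)
Rounded to 4 decimal places: x = -9.1000, theta = -0.1064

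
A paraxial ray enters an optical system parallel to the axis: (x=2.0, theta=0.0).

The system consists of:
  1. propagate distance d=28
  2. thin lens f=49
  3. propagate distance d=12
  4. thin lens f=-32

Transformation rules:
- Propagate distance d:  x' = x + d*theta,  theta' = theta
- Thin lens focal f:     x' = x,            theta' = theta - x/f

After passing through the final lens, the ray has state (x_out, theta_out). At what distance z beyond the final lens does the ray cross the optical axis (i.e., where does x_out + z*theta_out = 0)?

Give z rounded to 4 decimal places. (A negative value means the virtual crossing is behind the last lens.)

Answer: -236.8000

Derivation:
Initial: x=2.0000 theta=0.0000
After 1 (propagate distance d=28): x=2.0000 theta=0.0000
After 2 (thin lens f=49): x=2.0000 theta=-2/49 (≈-0.0408)
After 3 (propagate distance d=12): x=74/49 (≈1.5102) theta=-2/49 (≈-0.0408)
After 4 (thin lens f=-32): x=74/49 (≈1.5102) theta=5/784 (≈0.0064)
z_focus = -x_out/theta_out = -(74/49)/(5/784) = -236.8000
Rounded to 4 decimal places: z = -236.8000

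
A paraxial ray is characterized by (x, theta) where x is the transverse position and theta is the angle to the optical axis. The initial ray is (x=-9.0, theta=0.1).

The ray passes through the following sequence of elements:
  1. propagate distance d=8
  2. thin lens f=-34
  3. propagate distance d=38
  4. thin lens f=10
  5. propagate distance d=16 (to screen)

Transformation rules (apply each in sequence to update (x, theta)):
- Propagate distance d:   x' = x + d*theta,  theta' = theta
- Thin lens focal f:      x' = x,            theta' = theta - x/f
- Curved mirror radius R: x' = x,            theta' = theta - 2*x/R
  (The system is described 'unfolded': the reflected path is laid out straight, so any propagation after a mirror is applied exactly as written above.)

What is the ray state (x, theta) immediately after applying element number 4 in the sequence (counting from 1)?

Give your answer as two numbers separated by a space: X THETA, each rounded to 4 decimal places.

Answer: -13.5647 1.2153

Derivation:
Initial: x=-9.0000 theta=0.1000
After 1 (propagate distance d=8): x=-8.2000 theta=0.1000
After 2 (thin lens f=-34): x=-8.2000 theta=-12/85 (≈-0.1412)
After 3 (propagate distance d=38): x=-1153/85 (≈-13.5647) theta=-12/85 (≈-0.1412)
After 4 (thin lens f=10): x=-1153/85 (≈-13.5647) theta=1033/850 (≈1.2153)
Rounded to 4 decimal places: x = -13.5647, theta = 1.2153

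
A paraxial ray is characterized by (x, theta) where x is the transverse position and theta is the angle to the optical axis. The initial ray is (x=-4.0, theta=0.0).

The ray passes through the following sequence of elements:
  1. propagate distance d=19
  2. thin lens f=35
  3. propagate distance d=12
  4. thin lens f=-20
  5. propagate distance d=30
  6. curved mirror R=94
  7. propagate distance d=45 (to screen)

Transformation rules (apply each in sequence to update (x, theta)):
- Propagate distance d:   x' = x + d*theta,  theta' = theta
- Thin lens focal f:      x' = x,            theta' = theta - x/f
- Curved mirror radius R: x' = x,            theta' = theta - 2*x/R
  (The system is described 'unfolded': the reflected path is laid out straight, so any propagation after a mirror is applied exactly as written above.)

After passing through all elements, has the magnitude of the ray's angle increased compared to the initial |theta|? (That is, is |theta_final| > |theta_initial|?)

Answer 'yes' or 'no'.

Initial: x=-4.0000 theta=0.0000
After 1 (propagate distance d=19): x=-4.0000 theta=0.0000
After 2 (thin lens f=35): x=-4.0000 theta=4/35 (≈0.1143)
After 3 (propagate distance d=12): x=-92/35 (≈-2.6286) theta=4/35 (≈0.1143)
After 4 (thin lens f=-20): x=-92/35 (≈-2.6286) theta=-3/175 (≈-0.0171)
After 5 (propagate distance d=30): x=-22/7 (≈-3.1429) theta=-3/175 (≈-0.0171)
After 6 (curved mirror R=94): x=-22/7 (≈-3.1429) theta=409/8225 (≈0.0497)
After 7 (propagate distance d=45 (to screen)): x=-1489/1645 (≈-0.9052) theta=409/8225 (≈0.0497)
|theta_initial|=0.0000 |theta_final|=409/8225 (≈0.0497) -> increased

Answer: yes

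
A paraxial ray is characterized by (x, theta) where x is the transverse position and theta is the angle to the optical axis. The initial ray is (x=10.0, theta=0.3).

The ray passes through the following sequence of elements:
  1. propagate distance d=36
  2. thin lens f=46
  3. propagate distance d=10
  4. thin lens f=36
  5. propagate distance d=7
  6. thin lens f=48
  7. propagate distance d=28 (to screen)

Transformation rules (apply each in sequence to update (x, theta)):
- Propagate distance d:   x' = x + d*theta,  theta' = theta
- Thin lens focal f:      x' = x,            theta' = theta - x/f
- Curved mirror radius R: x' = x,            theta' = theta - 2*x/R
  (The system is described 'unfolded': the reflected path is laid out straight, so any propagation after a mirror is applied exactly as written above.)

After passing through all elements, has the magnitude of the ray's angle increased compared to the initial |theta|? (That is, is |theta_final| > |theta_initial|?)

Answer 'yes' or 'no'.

Initial: x=10.0000 theta=0.3000
After 1 (propagate distance d=36): x=20.8000 theta=0.3000
After 2 (thin lens f=46): x=20.8000 theta=-7/46 (≈-0.1522)
After 3 (propagate distance d=10): x=2217/115 (≈19.2783) theta=-7/46 (≈-0.1522)
After 4 (thin lens f=36): x=2217/115 (≈19.2783) theta=-949/1380 (≈-0.6877)
After 5 (propagate distance d=7): x=19961/1380 (≈14.4645) theta=-949/1380 (≈-0.6877)
After 6 (thin lens f=48): x=19961/1380 (≈14.4645) theta=-65513/66240 (≈-0.9890)
After 7 (propagate distance d=28 (to screen)): x=-219059/16560 (≈-13.2282) theta=-65513/66240 (≈-0.9890)
|theta_initial|=0.3000 |theta_final|=65513/66240 (≈0.9890) -> increased

Answer: yes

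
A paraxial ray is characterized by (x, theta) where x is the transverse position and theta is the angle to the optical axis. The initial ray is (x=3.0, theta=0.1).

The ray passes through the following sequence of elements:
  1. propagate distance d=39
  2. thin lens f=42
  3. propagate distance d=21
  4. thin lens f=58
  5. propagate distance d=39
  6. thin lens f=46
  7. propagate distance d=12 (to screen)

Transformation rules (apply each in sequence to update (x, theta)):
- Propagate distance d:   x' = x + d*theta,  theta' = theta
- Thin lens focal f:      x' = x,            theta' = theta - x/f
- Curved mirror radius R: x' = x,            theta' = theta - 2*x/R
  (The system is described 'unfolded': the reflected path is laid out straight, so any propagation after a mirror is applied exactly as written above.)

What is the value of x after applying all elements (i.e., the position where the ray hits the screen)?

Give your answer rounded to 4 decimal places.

Initial: x=3.0000 theta=0.1000
After 1 (propagate distance d=39): x=6.9000 theta=0.1000
After 2 (thin lens f=42): x=6.9000 theta=-9/140 (≈-0.0643)
After 3 (propagate distance d=21): x=5.5500 theta=-9/140 (≈-0.0643)
After 4 (thin lens f=58): x=5.5500 theta=-1299/8120 (≈-0.1600)
After 5 (propagate distance d=39): x=-1119/1624 (≈-0.6890) theta=-1299/8120 (≈-0.1600)
After 6 (thin lens f=46): x=-1119/1624 (≈-0.6890) theta=-7737/53360 (≈-0.1450)
After 7 (propagate distance d=12 (to screen)): x=-453639/186760 (≈-2.4290) theta=-7737/53360 (≈-0.1450)
Rounded to 4 decimal places: x = -2.4290

Answer: -2.4290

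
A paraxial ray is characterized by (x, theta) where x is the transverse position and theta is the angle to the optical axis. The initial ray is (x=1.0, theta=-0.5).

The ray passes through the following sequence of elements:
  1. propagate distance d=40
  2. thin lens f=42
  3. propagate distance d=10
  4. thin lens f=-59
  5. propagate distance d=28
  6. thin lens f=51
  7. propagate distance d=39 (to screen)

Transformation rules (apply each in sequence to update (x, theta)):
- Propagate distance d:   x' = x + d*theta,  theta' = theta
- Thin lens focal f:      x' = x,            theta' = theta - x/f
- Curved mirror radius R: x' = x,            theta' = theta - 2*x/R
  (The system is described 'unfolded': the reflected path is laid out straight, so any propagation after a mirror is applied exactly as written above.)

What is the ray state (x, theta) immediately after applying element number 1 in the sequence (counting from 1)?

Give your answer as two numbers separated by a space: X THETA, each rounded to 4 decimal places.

Initial: x=1.0000 theta=-0.5000
After 1 (propagate distance d=40): x=-19.0000 theta=-0.5000
Rounded to 4 decimal places: x = -19.0000, theta = -0.5000

Answer: -19.0000 -0.5000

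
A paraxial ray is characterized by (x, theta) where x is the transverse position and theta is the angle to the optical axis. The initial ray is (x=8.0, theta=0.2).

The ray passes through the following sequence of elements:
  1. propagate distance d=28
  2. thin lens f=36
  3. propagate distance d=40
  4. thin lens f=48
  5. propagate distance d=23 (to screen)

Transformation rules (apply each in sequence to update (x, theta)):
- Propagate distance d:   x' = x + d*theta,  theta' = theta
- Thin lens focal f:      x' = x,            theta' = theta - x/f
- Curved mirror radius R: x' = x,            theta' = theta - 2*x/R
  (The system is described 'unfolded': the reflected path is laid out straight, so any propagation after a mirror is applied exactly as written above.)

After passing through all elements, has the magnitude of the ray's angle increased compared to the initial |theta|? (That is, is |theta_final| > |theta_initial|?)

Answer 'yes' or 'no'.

Initial: x=8.0000 theta=0.2000
After 1 (propagate distance d=28): x=13.6000 theta=0.2000
After 2 (thin lens f=36): x=13.6000 theta=-8/45 (≈-0.1778)
After 3 (propagate distance d=40): x=292/45 (≈6.4889) theta=-8/45 (≈-0.1778)
After 4 (thin lens f=48): x=292/45 (≈6.4889) theta=-169/540 (≈-0.3130)
After 5 (propagate distance d=23 (to screen)): x=-383/540 (≈-0.7093) theta=-169/540 (≈-0.3130)
|theta_initial|=0.2000 |theta_final|=169/540 (≈0.3130) -> increased

Answer: yes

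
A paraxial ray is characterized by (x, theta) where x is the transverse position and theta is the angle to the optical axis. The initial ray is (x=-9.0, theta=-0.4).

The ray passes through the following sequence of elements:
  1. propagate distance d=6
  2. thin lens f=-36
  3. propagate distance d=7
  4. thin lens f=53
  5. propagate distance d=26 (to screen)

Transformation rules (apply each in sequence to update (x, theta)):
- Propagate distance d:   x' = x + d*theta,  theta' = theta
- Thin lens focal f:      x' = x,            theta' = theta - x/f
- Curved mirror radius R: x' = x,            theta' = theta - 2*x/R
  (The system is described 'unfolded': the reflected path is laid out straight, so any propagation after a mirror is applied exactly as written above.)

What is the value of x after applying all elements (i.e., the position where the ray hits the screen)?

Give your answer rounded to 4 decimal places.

Answer: -26.9965

Derivation:
Initial: x=-9.0000 theta=-0.4000
After 1 (propagate distance d=6): x=-11.4000 theta=-0.4000
After 2 (thin lens f=-36): x=-11.4000 theta=-43/60 (≈-0.7167)
After 3 (propagate distance d=7): x=-197/12 (≈-16.4167) theta=-43/60 (≈-0.7167)
After 4 (thin lens f=53): x=-197/12 (≈-16.4167) theta=-647/1590 (≈-0.4069)
After 5 (propagate distance d=26 (to screen)): x=-85849/3180 (≈-26.9965) theta=-647/1590 (≈-0.4069)
Rounded to 4 decimal places: x = -26.9965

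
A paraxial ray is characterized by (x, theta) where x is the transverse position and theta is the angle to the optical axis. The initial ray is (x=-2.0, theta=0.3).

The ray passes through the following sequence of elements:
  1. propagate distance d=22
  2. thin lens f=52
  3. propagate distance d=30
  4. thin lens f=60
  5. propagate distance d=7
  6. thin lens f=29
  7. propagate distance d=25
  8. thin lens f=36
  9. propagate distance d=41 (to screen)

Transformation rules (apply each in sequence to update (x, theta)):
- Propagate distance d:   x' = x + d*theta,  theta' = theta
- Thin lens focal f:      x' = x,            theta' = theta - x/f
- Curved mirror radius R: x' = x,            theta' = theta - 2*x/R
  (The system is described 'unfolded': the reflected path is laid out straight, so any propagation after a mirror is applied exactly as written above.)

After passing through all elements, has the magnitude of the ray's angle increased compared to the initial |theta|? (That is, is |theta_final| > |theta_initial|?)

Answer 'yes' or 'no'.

Initial: x=-2.0000 theta=0.3000
After 1 (propagate distance d=22): x=4.6000 theta=0.3000
After 2 (thin lens f=52): x=4.6000 theta=11/52 (≈0.2115)
After 3 (propagate distance d=30): x=1423/130 (≈10.9462) theta=11/52 (≈0.2115)
After 4 (thin lens f=60): x=1423/130 (≈10.9462) theta=227/7800 (≈0.0291)
After 5 (propagate distance d=7): x=86969/7800 (≈11.1499) theta=227/7800 (≈0.0291)
After 6 (thin lens f=29): x=86969/7800 (≈11.1499) theta=-40193/113100 (≈-0.3554)
After 7 (propagate distance d=25): x=170817/75400 (≈2.2655) theta=-40193/113100 (≈-0.3554)
After 8 (thin lens f=36): x=170817/75400 (≈2.2655) theta=-126161/301600 (≈-0.4183)
After 9 (propagate distance d=41 (to screen)): x=-4489333/301600 (≈-14.8851) theta=-126161/301600 (≈-0.4183)
|theta_initial|=0.3000 |theta_final|=126161/301600 (≈0.4183) -> increased

Answer: yes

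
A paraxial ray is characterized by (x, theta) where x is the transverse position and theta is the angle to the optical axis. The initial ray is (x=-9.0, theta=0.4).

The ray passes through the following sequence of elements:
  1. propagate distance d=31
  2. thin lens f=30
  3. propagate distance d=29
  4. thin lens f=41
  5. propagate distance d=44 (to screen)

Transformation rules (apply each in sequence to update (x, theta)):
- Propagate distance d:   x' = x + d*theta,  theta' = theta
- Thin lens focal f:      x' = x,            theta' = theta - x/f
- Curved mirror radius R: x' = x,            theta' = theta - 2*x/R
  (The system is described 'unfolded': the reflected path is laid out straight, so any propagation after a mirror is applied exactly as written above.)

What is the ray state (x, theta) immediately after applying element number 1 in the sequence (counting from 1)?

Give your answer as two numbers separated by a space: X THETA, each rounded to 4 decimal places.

Answer: 3.4000 0.4000

Derivation:
Initial: x=-9.0000 theta=0.4000
After 1 (propagate distance d=31): x=3.4000 theta=0.4000
Rounded to 4 decimal places: x = 3.4000, theta = 0.4000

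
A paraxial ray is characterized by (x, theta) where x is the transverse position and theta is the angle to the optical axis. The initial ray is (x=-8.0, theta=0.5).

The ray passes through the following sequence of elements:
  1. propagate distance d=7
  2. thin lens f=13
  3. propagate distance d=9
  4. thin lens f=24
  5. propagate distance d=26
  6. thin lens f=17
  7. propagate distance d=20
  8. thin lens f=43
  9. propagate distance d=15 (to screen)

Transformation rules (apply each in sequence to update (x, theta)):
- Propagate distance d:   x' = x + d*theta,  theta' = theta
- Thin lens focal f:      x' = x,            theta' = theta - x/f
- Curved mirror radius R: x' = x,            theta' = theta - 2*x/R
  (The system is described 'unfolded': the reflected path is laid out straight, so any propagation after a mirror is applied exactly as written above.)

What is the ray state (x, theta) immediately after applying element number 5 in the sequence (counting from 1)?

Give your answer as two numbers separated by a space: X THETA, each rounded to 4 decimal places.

Initial: x=-8.0000 theta=0.5000
After 1 (propagate distance d=7): x=-4.5000 theta=0.5000
After 2 (thin lens f=13): x=-4.5000 theta=11/13 (≈0.8462)
After 3 (propagate distance d=9): x=81/26 (≈3.1154) theta=11/13 (≈0.8462)
After 4 (thin lens f=24): x=81/26 (≈3.1154) theta=149/208 (≈0.7163)
After 5 (propagate distance d=26): x=2261/104 (≈21.7404) theta=149/208 (≈0.7163)
Rounded to 4 decimal places: x = 21.7404, theta = 0.7163

Answer: 21.7404 0.7163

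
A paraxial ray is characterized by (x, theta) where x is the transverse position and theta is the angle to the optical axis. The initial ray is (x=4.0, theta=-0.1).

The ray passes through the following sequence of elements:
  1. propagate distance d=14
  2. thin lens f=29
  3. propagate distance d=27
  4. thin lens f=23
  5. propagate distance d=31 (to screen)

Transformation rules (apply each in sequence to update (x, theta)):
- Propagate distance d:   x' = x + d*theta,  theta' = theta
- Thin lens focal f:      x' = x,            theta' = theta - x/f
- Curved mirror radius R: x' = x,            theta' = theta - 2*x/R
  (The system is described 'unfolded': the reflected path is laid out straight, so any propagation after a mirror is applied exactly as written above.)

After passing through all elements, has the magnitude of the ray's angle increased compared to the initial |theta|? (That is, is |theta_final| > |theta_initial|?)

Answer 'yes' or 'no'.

Initial: x=4.0000 theta=-0.1000
After 1 (propagate distance d=14): x=2.6000 theta=-0.1000
After 2 (thin lens f=29): x=2.6000 theta=-11/58 (≈-0.1897)
After 3 (propagate distance d=27): x=-731/290 (≈-2.5207) theta=-11/58 (≈-0.1897)
After 4 (thin lens f=23): x=-731/290 (≈-2.5207) theta=-267/3335 (≈-0.0801)
After 5 (propagate distance d=31 (to screen)): x=-33367/6670 (≈-5.0025) theta=-267/3335 (≈-0.0801)
|theta_initial|=0.1000 |theta_final|=267/3335 (≈0.0801) -> not increased

Answer: no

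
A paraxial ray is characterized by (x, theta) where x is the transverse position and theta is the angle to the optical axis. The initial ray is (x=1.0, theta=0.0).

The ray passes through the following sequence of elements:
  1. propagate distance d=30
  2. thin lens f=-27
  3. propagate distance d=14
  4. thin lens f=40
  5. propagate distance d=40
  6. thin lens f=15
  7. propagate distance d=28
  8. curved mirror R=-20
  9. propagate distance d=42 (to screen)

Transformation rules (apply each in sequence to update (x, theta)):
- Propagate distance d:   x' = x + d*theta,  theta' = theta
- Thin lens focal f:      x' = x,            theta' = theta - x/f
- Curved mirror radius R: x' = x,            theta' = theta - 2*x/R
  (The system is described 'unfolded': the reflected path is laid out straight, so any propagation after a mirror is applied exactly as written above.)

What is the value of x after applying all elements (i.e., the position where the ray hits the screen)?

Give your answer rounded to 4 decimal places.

Answer: -10.9984

Derivation:
Initial: x=1.0000 theta=0.0000
After 1 (propagate distance d=30): x=1.0000 theta=0.0000
After 2 (thin lens f=-27): x=1.0000 theta=1/27 (≈0.0370)
After 3 (propagate distance d=14): x=41/27 (≈1.5185) theta=1/27 (≈0.0370)
After 4 (thin lens f=40): x=41/27 (≈1.5185) theta=-1/1080 (≈-0.0009)
After 5 (propagate distance d=40): x=40/27 (≈1.4815) theta=-1/1080 (≈-0.0009)
After 6 (thin lens f=15): x=40/27 (≈1.4815) theta=-323/3240 (≈-0.0997)
After 7 (propagate distance d=28): x=-1061/810 (≈-1.3099) theta=-323/3240 (≈-0.0997)
After 8 (curved mirror R=-20): x=-1061/810 (≈-1.3099) theta=-3737/16200 (≈-0.2307)
After 9 (propagate distance d=42 (to screen)): x=-89087/8100 (≈-10.9984) theta=-3737/16200 (≈-0.2307)
Rounded to 4 decimal places: x = -10.9984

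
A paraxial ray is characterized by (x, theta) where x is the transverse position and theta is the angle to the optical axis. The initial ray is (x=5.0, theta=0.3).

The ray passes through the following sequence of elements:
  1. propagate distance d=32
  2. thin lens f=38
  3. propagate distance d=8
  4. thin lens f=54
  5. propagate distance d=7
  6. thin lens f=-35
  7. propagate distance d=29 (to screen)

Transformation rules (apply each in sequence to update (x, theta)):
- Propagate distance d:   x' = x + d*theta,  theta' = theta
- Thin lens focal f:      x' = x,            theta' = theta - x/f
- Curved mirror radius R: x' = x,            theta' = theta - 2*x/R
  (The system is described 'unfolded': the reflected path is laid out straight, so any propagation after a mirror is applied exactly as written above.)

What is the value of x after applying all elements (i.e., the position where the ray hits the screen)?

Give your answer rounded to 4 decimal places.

Initial: x=5.0000 theta=0.3000
After 1 (propagate distance d=32): x=14.6000 theta=0.3000
After 2 (thin lens f=38): x=14.6000 theta=-8/95 (≈-0.0842)
After 3 (propagate distance d=8): x=1323/95 (≈13.9263) theta=-8/95 (≈-0.0842)
After 4 (thin lens f=54): x=1323/95 (≈13.9263) theta=-13/38 (≈-0.3421)
After 5 (propagate distance d=7): x=2191/190 (≈11.5316) theta=-13/38 (≈-0.3421)
After 6 (thin lens f=-35): x=2191/190 (≈11.5316) theta=-6/475 (≈-0.0126)
After 7 (propagate distance d=29 (to screen)): x=10607/950 (≈11.1653) theta=-6/475 (≈-0.0126)
Rounded to 4 decimal places: x = 11.1653

Answer: 11.1653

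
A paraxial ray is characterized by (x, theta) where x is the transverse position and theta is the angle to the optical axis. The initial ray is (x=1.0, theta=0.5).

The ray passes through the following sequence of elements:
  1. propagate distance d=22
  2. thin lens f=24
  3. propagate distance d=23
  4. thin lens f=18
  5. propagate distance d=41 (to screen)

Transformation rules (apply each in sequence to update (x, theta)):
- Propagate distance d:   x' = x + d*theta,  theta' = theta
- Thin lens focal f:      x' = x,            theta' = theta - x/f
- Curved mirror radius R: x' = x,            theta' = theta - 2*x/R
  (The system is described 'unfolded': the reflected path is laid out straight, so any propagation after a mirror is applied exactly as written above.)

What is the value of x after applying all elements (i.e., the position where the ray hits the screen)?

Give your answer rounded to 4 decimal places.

Answer: -15.3333

Derivation:
Initial: x=1.0000 theta=0.5000
After 1 (propagate distance d=22): x=12.0000 theta=0.5000
After 2 (thin lens f=24): x=12.0000 theta=0.0000
After 3 (propagate distance d=23): x=12.0000 theta=0.0000
After 4 (thin lens f=18): x=12.0000 theta=-2/3 (≈-0.6667)
After 5 (propagate distance d=41 (to screen)): x=-46/3 (≈-15.3333) theta=-2/3 (≈-0.6667)
Rounded to 4 decimal places: x = -15.3333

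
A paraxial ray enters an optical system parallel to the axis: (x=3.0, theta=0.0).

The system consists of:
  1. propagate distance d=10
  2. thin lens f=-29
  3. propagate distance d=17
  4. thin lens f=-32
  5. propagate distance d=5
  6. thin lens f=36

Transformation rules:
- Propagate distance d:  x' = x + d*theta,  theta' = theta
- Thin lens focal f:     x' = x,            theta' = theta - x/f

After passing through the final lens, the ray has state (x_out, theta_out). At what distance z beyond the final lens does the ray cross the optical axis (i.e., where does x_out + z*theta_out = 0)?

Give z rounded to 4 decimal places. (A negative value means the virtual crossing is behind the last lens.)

Answer: -70.8584

Derivation:
Initial: x=3.0000 theta=0.0000
After 1 (propagate distance d=10): x=3.0000 theta=0.0000
After 2 (thin lens f=-29): x=3.0000 theta=3/29 (≈0.1034)
After 3 (propagate distance d=17): x=138/29 (≈4.7586) theta=3/29 (≈0.1034)
After 4 (thin lens f=-32): x=138/29 (≈4.7586) theta=117/464 (≈0.2522)
After 5 (propagate distance d=5): x=2793/464 (≈6.0194) theta=117/464 (≈0.2522)
After 6 (thin lens f=36): x=2793/464 (≈6.0194) theta=473/5568 (≈0.0849)
z_focus = -x_out/theta_out = -(2793/464)/(473/5568) = -33516/473 ≈ -70.8584
Rounded to 4 decimal places: z = -70.8584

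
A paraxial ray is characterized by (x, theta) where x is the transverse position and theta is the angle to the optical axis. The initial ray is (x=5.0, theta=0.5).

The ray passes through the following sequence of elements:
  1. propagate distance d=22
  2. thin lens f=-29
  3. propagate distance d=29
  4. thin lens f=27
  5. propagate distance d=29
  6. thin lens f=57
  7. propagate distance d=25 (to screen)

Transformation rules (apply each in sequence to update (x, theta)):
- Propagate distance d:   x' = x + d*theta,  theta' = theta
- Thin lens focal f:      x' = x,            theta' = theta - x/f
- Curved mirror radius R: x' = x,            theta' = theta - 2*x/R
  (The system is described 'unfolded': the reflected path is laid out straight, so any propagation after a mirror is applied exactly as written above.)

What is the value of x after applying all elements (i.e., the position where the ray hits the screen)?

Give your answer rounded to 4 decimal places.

Initial: x=5.0000 theta=0.5000
After 1 (propagate distance d=22): x=16.0000 theta=0.5000
After 2 (thin lens f=-29): x=16.0000 theta=61/58 (≈1.0517)
After 3 (propagate distance d=29): x=46.5000 theta=61/58 (≈1.0517)
After 4 (thin lens f=27): x=46.5000 theta=-175/261 (≈-0.6705)
After 5 (propagate distance d=29): x=487/18 (≈27.0556) theta=-175/261 (≈-0.6705)
After 6 (thin lens f=57): x=487/18 (≈27.0556) theta=-34073/29754 (≈-1.1452)
After 7 (propagate distance d=25 (to screen)): x=-23407/14877 (≈-1.5734) theta=-34073/29754 (≈-1.1452)
Rounded to 4 decimal places: x = -1.5734

Answer: -1.5734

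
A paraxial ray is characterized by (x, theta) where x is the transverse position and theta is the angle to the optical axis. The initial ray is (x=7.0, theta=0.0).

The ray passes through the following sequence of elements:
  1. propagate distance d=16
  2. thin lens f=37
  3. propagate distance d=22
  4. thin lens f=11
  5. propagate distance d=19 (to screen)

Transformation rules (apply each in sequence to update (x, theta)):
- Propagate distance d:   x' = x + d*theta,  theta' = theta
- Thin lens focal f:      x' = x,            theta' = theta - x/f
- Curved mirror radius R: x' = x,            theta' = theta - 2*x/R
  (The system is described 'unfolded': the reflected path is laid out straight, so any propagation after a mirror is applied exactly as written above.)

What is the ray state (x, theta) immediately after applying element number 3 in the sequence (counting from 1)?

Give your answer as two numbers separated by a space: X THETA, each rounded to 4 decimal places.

Initial: x=7.0000 theta=0.0000
After 1 (propagate distance d=16): x=7.0000 theta=0.0000
After 2 (thin lens f=37): x=7.0000 theta=-7/37 (≈-0.1892)
After 3 (propagate distance d=22): x=105/37 (≈2.8378) theta=-7/37 (≈-0.1892)
Rounded to 4 decimal places: x = 2.8378, theta = -0.1892

Answer: 2.8378 -0.1892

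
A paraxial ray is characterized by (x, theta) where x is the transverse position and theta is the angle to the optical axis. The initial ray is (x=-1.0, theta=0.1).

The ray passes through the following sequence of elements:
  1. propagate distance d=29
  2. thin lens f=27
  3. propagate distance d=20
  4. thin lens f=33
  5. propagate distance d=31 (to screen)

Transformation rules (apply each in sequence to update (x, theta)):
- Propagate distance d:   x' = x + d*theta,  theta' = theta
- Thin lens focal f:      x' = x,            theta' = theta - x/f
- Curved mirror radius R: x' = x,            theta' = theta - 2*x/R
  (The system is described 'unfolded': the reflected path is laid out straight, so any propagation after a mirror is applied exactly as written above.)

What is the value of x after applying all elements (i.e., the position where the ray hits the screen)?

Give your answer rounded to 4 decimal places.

Answer: 1.0696

Derivation:
Initial: x=-1.0000 theta=0.1000
After 1 (propagate distance d=29): x=1.9000 theta=0.1000
After 2 (thin lens f=27): x=1.9000 theta=4/135 (≈0.0296)
After 3 (propagate distance d=20): x=673/270 (≈2.4926) theta=4/135 (≈0.0296)
After 4 (thin lens f=33): x=673/270 (≈2.4926) theta=-409/8910 (≈-0.0459)
After 5 (propagate distance d=31 (to screen)): x=953/891 (≈1.0696) theta=-409/8910 (≈-0.0459)
Rounded to 4 decimal places: x = 1.0696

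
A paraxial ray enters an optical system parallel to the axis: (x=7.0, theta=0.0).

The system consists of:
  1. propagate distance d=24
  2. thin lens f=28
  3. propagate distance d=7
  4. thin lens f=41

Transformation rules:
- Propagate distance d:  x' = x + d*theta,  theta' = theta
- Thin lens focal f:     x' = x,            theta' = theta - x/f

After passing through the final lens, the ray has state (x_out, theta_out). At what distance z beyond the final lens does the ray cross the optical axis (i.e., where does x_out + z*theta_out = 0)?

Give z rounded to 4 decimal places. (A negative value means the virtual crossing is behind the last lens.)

Initial: x=7.0000 theta=0.0000
After 1 (propagate distance d=24): x=7.0000 theta=0.0000
After 2 (thin lens f=28): x=7.0000 theta=-0.2500
After 3 (propagate distance d=7): x=5.2500 theta=-0.2500
After 4 (thin lens f=41): x=5.2500 theta=-31/82 (≈-0.3780)
z_focus = -x_out/theta_out = -(5.2500)/(-31/82) = 861/62 ≈ 13.8871
Rounded to 4 decimal places: z = 13.8871

Answer: 13.8871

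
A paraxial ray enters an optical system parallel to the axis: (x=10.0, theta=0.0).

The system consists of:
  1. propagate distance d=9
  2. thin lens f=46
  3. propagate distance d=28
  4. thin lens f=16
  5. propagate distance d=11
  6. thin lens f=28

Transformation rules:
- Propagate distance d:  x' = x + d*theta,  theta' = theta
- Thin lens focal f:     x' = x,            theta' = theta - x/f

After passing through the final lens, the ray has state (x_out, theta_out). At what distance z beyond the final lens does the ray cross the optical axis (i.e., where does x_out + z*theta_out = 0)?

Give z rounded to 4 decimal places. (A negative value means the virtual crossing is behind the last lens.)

Initial: x=10.0000 theta=0.0000
After 1 (propagate distance d=9): x=10.0000 theta=0.0000
After 2 (thin lens f=46): x=10.0000 theta=-5/23 (≈-0.2174)
After 3 (propagate distance d=28): x=90/23 (≈3.9130) theta=-5/23 (≈-0.2174)
After 4 (thin lens f=16): x=90/23 (≈3.9130) theta=-85/184 (≈-0.4620)
After 5 (propagate distance d=11): x=-215/184 (≈-1.1685) theta=-85/184 (≈-0.4620)
After 6 (thin lens f=28): x=-215/184 (≈-1.1685) theta=-2165/5152 (≈-0.4202)
z_focus = -x_out/theta_out = -(-215/184)/(-2165/5152) = -1204/433 ≈ -2.7806
Rounded to 4 decimal places: z = -2.7806

Answer: -2.7806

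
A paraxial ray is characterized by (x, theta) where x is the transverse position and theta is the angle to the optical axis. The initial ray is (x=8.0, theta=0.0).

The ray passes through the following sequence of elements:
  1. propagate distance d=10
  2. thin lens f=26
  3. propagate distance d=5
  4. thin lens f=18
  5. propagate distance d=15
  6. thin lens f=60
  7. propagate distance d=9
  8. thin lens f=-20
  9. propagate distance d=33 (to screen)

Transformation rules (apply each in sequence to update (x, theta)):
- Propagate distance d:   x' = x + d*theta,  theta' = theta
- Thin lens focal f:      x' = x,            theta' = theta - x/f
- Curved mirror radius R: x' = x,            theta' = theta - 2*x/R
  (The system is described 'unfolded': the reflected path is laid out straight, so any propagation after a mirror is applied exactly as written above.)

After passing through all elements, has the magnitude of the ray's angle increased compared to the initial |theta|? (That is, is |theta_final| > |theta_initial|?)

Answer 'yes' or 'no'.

Answer: yes

Derivation:
Initial: x=8.0000 theta=0.0000
After 1 (propagate distance d=10): x=8.0000 theta=0.0000
After 2 (thin lens f=26): x=8.0000 theta=-4/13 (≈-0.3077)
After 3 (propagate distance d=5): x=84/13 (≈6.4615) theta=-4/13 (≈-0.3077)
After 4 (thin lens f=18): x=84/13 (≈6.4615) theta=-2/3 (≈-0.6667)
After 5 (propagate distance d=15): x=-46/13 (≈-3.5385) theta=-2/3 (≈-0.6667)
After 6 (thin lens f=60): x=-46/13 (≈-3.5385) theta=-79/130 (≈-0.6077)
After 7 (propagate distance d=9): x=-1171/130 (≈-9.0077) theta=-79/130 (≈-0.6077)
After 8 (thin lens f=-20): x=-1171/130 (≈-9.0077) theta=-2751/2600 (≈-1.0581)
After 9 (propagate distance d=33 (to screen)): x=-114203/2600 (≈-43.9242) theta=-2751/2600 (≈-1.0581)
|theta_initial|=0.0000 |theta_final|=2751/2600 (≈1.0581) -> increased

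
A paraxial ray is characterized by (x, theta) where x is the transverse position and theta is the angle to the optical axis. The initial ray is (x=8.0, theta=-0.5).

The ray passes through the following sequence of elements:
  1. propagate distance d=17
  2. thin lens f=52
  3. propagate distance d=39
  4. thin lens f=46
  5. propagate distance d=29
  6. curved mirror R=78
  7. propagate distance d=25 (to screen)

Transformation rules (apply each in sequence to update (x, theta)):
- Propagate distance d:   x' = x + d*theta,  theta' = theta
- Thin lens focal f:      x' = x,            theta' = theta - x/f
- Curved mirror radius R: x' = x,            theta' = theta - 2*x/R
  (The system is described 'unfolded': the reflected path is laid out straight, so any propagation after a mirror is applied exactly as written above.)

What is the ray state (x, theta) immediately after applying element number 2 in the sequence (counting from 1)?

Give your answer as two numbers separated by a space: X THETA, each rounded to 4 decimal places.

Initial: x=8.0000 theta=-0.5000
After 1 (propagate distance d=17): x=-0.5000 theta=-0.5000
After 2 (thin lens f=52): x=-0.5000 theta=-51/104 (≈-0.4904)
Rounded to 4 decimal places: x = -0.5000, theta = -0.4904

Answer: -0.5000 -0.4904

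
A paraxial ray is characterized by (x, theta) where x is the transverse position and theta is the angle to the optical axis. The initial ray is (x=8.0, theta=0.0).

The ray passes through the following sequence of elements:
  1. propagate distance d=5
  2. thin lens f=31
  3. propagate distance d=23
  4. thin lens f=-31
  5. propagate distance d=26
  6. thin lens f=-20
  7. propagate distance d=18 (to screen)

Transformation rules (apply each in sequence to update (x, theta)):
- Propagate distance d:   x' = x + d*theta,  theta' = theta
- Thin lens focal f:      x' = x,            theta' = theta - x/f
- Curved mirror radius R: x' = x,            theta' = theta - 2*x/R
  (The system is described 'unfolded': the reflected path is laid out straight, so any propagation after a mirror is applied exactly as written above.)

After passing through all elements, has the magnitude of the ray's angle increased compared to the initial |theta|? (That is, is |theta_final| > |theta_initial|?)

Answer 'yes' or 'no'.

Answer: yes

Derivation:
Initial: x=8.0000 theta=0.0000
After 1 (propagate distance d=5): x=8.0000 theta=0.0000
After 2 (thin lens f=31): x=8.0000 theta=-8/31 (≈-0.2581)
After 3 (propagate distance d=23): x=64/31 (≈2.0645) theta=-8/31 (≈-0.2581)
After 4 (thin lens f=-31): x=64/31 (≈2.0645) theta=-184/961 (≈-0.1915)
After 5 (propagate distance d=26): x=-2800/961 (≈-2.9136) theta=-184/961 (≈-0.1915)
After 6 (thin lens f=-20): x=-2800/961 (≈-2.9136) theta=-324/961 (≈-0.3371)
After 7 (propagate distance d=18 (to screen)): x=-8632/961 (≈-8.9823) theta=-324/961 (≈-0.3371)
|theta_initial|=0.0000 |theta_final|=324/961 (≈0.3371) -> increased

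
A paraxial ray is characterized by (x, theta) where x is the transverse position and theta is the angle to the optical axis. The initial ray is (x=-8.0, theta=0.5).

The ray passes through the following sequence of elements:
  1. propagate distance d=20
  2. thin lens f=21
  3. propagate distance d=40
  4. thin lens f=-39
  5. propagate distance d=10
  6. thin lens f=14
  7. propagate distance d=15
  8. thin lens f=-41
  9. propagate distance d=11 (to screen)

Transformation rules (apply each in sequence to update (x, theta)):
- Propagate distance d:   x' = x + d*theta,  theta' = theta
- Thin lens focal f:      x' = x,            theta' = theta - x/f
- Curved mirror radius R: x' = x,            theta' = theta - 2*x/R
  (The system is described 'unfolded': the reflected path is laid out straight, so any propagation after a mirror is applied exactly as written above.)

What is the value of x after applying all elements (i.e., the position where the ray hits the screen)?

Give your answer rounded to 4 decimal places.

Answer: 2.5821

Derivation:
Initial: x=-8.0000 theta=0.5000
After 1 (propagate distance d=20): x=2.0000 theta=0.5000
After 2 (thin lens f=21): x=2.0000 theta=17/42 (≈0.4048)
After 3 (propagate distance d=40): x=382/21 (≈18.1905) theta=17/42 (≈0.4048)
After 4 (thin lens f=-39): x=382/21 (≈18.1905) theta=1427/1638 (≈0.8712)
After 5 (propagate distance d=10): x=22033/819 (≈26.9023) theta=1427/1638 (≈0.8712)
After 6 (thin lens f=14): x=22033/819 (≈26.9023) theta=-6022/5733 (≈-1.0504)
After 7 (propagate distance d=15): x=63901/5733 (≈11.1462) theta=-6022/5733 (≈-1.0504)
After 8 (thin lens f=-41): x=63901/5733 (≈11.1462) theta=-2011/2583 (≈-0.7786)
After 9 (propagate distance d=11 (to screen)): x=202310/78351 (≈2.5821) theta=-2011/2583 (≈-0.7786)
Rounded to 4 decimal places: x = 2.5821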